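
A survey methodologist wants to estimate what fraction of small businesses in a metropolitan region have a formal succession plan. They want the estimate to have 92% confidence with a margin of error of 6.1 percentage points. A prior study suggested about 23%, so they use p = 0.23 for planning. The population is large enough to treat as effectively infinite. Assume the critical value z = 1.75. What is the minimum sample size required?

With p = 0.23, p(1−p) = 0.1771.
n = z²·p(1−p)/E² = 1.75² × 0.1771 / 0.061² = 3.0625 × 0.1771 / 0.003721 ≈ 145.76.
Rounding up gives n = 146.

146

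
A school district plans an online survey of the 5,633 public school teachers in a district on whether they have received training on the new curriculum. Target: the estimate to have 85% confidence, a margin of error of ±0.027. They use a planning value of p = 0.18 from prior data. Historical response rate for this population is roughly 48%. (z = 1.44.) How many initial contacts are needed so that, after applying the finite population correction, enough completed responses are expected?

Completed interviews needed (unadjusted): n₀ = 1.44² × 0.1476 / 0.027² ≈ 419.84 → 420.
FPC for N = 5,633: n = 420 / (1 + 419/5633) = 420 / 1.0744 ≈ 390.92 → 391.
At a 48% response rate, contacts needed = 391 / 0.48 ≈ 814.58 → 815.

815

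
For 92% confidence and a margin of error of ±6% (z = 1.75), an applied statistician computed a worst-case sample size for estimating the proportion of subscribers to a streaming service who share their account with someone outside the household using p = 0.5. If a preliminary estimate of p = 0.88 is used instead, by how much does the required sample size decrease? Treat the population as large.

123

Conservative (p = 0.5): n = 1.75² × 0.25 / 0.060² ≈ 212.67 → 213.
Using p = 0.88: p(1−p) = 0.1056, so n = 1.75² × 0.1056 / 0.060² ≈ 89.83 → 90.
Reduction: 213 − 90 = 123.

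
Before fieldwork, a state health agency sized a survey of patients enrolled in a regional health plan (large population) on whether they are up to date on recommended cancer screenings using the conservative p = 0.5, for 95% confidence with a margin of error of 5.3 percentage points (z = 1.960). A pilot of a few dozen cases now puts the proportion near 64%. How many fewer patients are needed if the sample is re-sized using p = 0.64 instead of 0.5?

Conservative (p = 0.5): n = 1.960² × 0.25 / 0.053² ≈ 341.90 → 342.
Using p = 0.64: p(1−p) = 0.2304, so n = 1.960² × 0.2304 / 0.053² ≈ 315.10 → 316.
Reduction: 342 − 316 = 26.

26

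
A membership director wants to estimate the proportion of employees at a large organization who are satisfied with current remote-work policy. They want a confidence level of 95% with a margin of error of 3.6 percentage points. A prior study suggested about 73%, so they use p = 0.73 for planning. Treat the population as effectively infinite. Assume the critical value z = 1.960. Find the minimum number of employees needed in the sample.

With p = 0.73, p(1−p) = 0.1971.
n = z²·p(1−p)/E² = 1.960² × 0.1971 / 0.036² = 3.8416 × 0.1971 / 0.001296 ≈ 584.24.
Rounding up gives n = 585.

585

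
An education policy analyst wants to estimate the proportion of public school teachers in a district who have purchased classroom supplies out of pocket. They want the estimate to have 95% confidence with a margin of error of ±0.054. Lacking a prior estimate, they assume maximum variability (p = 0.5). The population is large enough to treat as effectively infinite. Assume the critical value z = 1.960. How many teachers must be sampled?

330

With p = 0.5, p(1−p) = 0.25.
n = z²·p(1−p)/E² = 1.960² × 0.2500 / 0.054² = 3.8416 × 0.2500 / 0.002916 ≈ 329.36.
Rounding up gives n = 330.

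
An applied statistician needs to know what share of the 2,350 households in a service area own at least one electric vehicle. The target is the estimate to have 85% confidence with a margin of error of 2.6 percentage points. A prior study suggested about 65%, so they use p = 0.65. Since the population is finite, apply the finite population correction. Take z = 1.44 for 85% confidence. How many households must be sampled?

539

Unadjusted: n₀ = 1.44² × 0.65 × 0.35 / 0.026² ≈ 697.85, so n₀ = 698.
Finite population correction with N = 2,350: n = n₀ / (1 + (n₀−1)/N) = 698 / (1 + 697/2350) = 698 / 1.2966 ≈ 538.33.
Rounding up, n = 539.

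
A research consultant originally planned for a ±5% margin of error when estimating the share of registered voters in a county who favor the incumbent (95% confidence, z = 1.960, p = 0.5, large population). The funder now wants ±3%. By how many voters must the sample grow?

683

At ±5%: n = 1.960² × 0.2500 / 0.050² ≈ 384.16 → 385.
At ±3%: n = 1.960² × 0.2500 / 0.030² ≈ 1067.11 → 1068.
Additional respondents: 1068 − 385 = 683.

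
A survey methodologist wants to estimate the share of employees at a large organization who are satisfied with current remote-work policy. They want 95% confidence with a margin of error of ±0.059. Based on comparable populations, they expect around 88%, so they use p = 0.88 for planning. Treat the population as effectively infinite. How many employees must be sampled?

For 95% confidence, z = 1.960.
With p = 0.88, p(1−p) = 0.1056.
n = z²·p(1−p)/E² = 1.960² × 0.1056 / 0.059² = 3.8416 × 0.1056 / 0.003481 ≈ 116.54.
Rounding up gives n = 117.

117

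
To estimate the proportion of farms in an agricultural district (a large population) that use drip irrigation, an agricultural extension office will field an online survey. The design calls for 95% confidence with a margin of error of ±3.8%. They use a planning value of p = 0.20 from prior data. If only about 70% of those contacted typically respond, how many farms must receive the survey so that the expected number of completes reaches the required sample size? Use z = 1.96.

Completed interviews needed: n₀ = 1.96² × 0.1600 / 0.038² ≈ 425.66 → 426.
At a 70% response rate, contacts needed = 426 / 0.70 ≈ 608.57 → 609.

609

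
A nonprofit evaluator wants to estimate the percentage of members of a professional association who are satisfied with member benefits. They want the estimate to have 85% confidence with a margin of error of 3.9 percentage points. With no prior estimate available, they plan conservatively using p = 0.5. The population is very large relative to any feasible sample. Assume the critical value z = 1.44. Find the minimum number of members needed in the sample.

341

With p = 0.5, p(1−p) = 0.25.
n = z²·p(1−p)/E² = 1.44² × 0.2500 / 0.039² = 2.0736 × 0.2500 / 0.001521 ≈ 340.83.
Rounding up gives n = 341.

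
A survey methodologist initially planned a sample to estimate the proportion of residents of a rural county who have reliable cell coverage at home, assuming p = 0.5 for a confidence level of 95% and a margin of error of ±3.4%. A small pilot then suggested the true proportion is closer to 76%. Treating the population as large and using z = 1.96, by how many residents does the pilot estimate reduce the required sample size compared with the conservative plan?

224

Conservative (p = 0.5): n = 1.96² × 0.25 / 0.034² ≈ 830.80 → 831.
Using p = 0.76: p(1−p) = 0.1824, so n = 1.96² × 0.1824 / 0.034² ≈ 606.15 → 607.
Reduction: 831 − 607 = 224.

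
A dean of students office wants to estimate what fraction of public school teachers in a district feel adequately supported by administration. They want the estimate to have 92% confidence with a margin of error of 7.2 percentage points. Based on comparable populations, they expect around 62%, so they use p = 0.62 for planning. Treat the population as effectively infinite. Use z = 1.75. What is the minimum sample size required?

With p = 0.62, p(1−p) = 0.2356.
n = z²·p(1−p)/E² = 1.75² × 0.2356 / 0.072² = 3.0625 × 0.2356 / 0.005184 ≈ 139.18.
Rounding up gives n = 140.

140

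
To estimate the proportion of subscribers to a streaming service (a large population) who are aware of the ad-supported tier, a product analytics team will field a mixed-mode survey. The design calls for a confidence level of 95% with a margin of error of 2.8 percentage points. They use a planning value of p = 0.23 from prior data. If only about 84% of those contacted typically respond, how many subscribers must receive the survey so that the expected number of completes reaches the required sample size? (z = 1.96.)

1034

Completed interviews needed: n₀ = 1.96² × 0.1771 / 0.028² ≈ 867.79 → 868.
At an 84% response rate, contacts needed = 868 / 0.84 ≈ 1033.33 → 1034.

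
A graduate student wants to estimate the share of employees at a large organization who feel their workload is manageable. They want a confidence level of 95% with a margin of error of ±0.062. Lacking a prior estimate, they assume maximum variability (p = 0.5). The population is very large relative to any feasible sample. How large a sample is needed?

For 95% confidence, z = 1.96.
With p = 0.5, p(1−p) = 0.25.
n = z²·p(1−p)/E² = 1.96² × 0.2500 / 0.062² = 3.8416 × 0.2500 / 0.003844 ≈ 249.84.
Rounding up gives n = 250.

250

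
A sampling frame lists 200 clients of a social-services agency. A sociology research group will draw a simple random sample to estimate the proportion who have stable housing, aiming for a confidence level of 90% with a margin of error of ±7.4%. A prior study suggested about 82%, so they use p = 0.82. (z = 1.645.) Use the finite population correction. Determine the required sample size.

54

Unadjusted: n₀ = 1.645² × 0.82 × 0.18 / 0.074² ≈ 72.94, so n₀ = 73.
Finite population correction with N = 200: n = n₀ / (1 + (n₀−1)/N) = 73 / (1 + 72/200) = 73 / 1.3600 ≈ 53.68.
Rounding up, n = 54.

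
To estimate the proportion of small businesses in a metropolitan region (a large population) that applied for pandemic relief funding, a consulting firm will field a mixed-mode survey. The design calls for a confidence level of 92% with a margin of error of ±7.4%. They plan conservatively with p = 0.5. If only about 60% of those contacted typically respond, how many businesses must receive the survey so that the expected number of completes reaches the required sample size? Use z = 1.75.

234

Completed interviews needed: n₀ = 1.75² × 0.2500 / 0.074² ≈ 139.81 → 140.
At a 60% response rate, contacts needed = 140 / 0.60 ≈ 233.33 → 234.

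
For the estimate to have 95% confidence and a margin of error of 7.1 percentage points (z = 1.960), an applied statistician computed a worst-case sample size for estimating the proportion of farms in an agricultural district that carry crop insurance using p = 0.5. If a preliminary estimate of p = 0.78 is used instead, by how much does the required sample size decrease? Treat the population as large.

60

Conservative (p = 0.5): n = 1.960² × 0.25 / 0.071² ≈ 190.52 → 191.
Using p = 0.78: p(1−p) = 0.1716, so n = 1.960² × 0.1716 / 0.071² ≈ 130.77 → 131.
Reduction: 191 − 131 = 60.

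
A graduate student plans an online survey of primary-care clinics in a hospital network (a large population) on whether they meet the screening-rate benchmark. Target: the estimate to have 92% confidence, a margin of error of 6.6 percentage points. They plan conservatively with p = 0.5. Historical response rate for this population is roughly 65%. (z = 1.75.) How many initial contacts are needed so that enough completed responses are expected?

Completed interviews needed: n₀ = 1.75² × 0.2500 / 0.066² ≈ 175.76 → 176.
At a 65% response rate, contacts needed = 176 / 0.65 ≈ 270.77 → 271.

271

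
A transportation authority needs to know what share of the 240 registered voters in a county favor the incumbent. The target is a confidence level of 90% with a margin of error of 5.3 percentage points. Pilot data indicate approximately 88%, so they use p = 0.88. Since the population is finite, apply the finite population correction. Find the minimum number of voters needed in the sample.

72

For 90% confidence, z = 1.64.
Unadjusted: n₀ = 1.64² × 0.88 × 0.12 / 0.053² ≈ 101.11, so n₀ = 102.
Finite population correction with N = 240: n = n₀ / (1 + (n₀−1)/N) = 102 / (1 + 101/240) = 102 / 1.4208 ≈ 71.79.
Rounding up, n = 72.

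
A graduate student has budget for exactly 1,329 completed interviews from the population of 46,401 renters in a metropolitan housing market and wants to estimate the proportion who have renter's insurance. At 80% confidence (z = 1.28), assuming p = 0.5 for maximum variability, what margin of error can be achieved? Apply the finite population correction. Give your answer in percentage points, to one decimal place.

1.7

Finite-population factor: (N−n)/(N−1) = (46401−1329)/(46401−1) = 0.9714.
SE(p̂) = √[p(1−p)/n · (N−n)/(N−1)] = √[0.2500/1329 × 0.9714] = 0.01352.
E = z × SE = 1.28 × 0.01352 = 0.01730 ≈ 1.7 percentage points.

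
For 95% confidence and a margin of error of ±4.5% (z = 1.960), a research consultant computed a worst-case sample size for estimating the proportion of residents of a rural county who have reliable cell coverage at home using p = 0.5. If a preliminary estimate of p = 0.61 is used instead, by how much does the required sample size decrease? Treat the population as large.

Conservative (p = 0.5): n = 1.960² × 0.25 / 0.045² ≈ 474.27 → 475.
Using p = 0.61: p(1−p) = 0.2379, so n = 1.960² × 0.2379 / 0.045² ≈ 451.32 → 452.
Reduction: 475 − 452 = 23.

23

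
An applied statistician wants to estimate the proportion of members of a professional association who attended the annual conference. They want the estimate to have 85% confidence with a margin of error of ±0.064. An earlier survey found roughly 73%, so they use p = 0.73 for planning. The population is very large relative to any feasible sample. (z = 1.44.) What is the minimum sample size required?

With p = 0.73, p(1−p) = 0.1971.
n = z²·p(1−p)/E² = 1.44² × 0.1971 / 0.064² = 2.0736 × 0.1971 / 0.004096 ≈ 99.78.
Rounding up gives n = 100.

100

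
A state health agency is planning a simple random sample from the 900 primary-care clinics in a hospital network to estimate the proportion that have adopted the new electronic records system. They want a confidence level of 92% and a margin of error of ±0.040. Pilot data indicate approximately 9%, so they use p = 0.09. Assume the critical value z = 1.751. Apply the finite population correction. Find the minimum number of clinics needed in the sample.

Unadjusted: n₀ = 1.751² × 0.09 × 0.91 / 0.040² ≈ 156.94, so n₀ = 157.
Finite population correction with N = 900: n = n₀ / (1 + (n₀−1)/N) = 157 / (1 + 156/900) = 157 / 1.1733 ≈ 133.81.
Rounding up, n = 134.

134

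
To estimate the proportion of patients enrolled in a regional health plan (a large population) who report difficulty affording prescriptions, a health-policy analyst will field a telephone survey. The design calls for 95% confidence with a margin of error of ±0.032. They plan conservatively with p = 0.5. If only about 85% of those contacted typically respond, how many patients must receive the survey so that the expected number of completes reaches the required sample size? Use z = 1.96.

1104

Completed interviews needed: n₀ = 1.96² × 0.2500 / 0.032² ≈ 937.89 → 938.
At an 85% response rate, contacts needed = 938 / 0.85 ≈ 1103.53 → 1104.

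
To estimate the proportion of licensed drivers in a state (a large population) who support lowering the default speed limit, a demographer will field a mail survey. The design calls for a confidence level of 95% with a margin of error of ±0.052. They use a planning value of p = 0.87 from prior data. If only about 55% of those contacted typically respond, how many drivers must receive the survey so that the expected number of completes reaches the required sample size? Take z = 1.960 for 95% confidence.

Completed interviews needed: n₀ = 1.960² × 0.1131 / 0.052² ≈ 160.68 → 161.
At a 55% response rate, contacts needed = 161 / 0.55 ≈ 292.73 → 293.

293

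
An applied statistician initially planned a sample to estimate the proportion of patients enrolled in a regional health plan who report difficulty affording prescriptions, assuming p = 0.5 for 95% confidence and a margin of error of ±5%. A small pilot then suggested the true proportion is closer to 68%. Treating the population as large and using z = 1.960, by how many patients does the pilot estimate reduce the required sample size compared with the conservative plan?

Conservative (p = 0.5): n = 1.960² × 0.25 / 0.050² ≈ 384.16 → 385.
Using p = 0.68: p(1−p) = 0.2176, so n = 1.960² × 0.2176 / 0.050² ≈ 334.37 → 335.
Reduction: 385 − 335 = 50.

50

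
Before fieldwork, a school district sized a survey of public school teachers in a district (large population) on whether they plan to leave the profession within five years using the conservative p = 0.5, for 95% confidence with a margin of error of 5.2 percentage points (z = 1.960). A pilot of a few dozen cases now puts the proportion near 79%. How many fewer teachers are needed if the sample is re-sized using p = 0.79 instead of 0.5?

Conservative (p = 0.5): n = 1.960² × 0.25 / 0.052² ≈ 355.18 → 356.
Using p = 0.79: p(1−p) = 0.1659, so n = 1.960² × 0.1659 / 0.052² ≈ 235.70 → 236.
Reduction: 356 − 236 = 120.

120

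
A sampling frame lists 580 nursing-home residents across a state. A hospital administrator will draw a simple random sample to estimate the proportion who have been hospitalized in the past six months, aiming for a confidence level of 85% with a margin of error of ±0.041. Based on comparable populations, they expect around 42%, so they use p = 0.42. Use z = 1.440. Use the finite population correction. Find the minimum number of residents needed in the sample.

Unadjusted: n₀ = 1.440² × 0.42 × 0.58 / 0.041² ≈ 300.49, so n₀ = 301.
Finite population correction with N = 580: n = n₀ / (1 + (n₀−1)/N) = 301 / (1 + 300/580) = 301 / 1.5172 ≈ 198.39.
Rounding up, n = 199.

199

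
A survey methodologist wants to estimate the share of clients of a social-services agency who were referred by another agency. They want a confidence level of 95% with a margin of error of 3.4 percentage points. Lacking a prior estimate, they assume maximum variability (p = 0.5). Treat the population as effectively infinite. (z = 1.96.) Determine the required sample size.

With p = 0.5, p(1−p) = 0.25.
n = z²·p(1−p)/E² = 1.96² × 0.2500 / 0.034² = 3.8416 × 0.2500 / 0.001156 ≈ 830.80.
Rounding up gives n = 831.

831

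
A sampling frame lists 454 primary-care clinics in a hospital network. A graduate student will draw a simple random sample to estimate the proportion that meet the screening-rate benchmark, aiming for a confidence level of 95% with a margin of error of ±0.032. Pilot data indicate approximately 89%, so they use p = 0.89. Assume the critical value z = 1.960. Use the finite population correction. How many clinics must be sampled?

204

Unadjusted: n₀ = 1.960² × 0.89 × 0.11 / 0.032² ≈ 367.28, so n₀ = 368.
Finite population correction with N = 454: n = n₀ / (1 + (n₀−1)/N) = 368 / (1 + 367/454) = 368 / 1.8084 ≈ 203.50.
Rounding up, n = 204.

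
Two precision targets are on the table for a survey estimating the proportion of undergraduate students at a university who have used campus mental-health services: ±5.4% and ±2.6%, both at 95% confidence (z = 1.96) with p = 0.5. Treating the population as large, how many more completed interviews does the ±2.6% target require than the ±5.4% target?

1091

At ±5.4%: n = 1.96² × 0.2500 / 0.054² ≈ 329.36 → 330.
At ±2.6%: n = 1.96² × 0.2500 / 0.026² ≈ 1420.71 → 1421.
Additional respondents: 1421 − 330 = 1091.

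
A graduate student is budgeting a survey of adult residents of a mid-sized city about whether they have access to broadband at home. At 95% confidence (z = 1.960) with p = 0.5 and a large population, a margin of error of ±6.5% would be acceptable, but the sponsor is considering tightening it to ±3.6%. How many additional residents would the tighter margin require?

At ±6.5%: n = 1.960² × 0.2500 / 0.065² ≈ 227.31 → 228.
At ±3.6%: n = 1.960² × 0.2500 / 0.036² ≈ 741.05 → 742.
Additional respondents: 742 − 228 = 514.

514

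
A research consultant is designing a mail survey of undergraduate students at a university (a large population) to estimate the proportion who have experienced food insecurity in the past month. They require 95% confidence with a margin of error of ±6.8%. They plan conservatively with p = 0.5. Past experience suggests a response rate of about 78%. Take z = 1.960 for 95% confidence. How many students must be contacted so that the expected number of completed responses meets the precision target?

267

Completed interviews needed: n₀ = 1.960² × 0.2500 / 0.068² ≈ 207.70 → 208.
At a 78% response rate, contacts needed = 208 / 0.78 ≈ 266.67 → 267.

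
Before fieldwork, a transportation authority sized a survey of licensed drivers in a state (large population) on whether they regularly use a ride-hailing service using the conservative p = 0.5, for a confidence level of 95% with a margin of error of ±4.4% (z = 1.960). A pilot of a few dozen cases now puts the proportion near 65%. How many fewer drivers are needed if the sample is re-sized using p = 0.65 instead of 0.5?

45

Conservative (p = 0.5): n = 1.960² × 0.25 / 0.044² ≈ 496.07 → 497.
Using p = 0.65: p(1−p) = 0.2275, so n = 1.960² × 0.2275 / 0.044² ≈ 451.43 → 452.
Reduction: 497 − 452 = 45.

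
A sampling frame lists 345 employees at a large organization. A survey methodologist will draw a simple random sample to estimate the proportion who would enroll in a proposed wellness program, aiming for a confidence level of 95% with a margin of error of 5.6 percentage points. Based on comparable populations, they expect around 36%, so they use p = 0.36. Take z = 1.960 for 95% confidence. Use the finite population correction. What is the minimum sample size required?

156

Unadjusted: n₀ = 1.960² × 0.36 × 0.64 / 0.056² ≈ 282.24, so n₀ = 283.
Finite population correction with N = 345: n = n₀ / (1 + (n₀−1)/N) = 283 / (1 + 282/345) = 283 / 1.8174 ≈ 155.72.
Rounding up, n = 156.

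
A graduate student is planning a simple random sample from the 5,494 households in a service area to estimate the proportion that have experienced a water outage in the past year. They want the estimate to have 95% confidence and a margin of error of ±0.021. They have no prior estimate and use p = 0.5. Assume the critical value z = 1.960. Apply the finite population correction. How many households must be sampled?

1560

Unadjusted: n₀ = 1.960² × 0.50 × 0.50 / 0.021² ≈ 2177.78, so n₀ = 2178.
Finite population correction with N = 5,494: n = n₀ / (1 + (n₀−1)/N) = 2178 / (1 + 2177/5494) = 2178 / 1.3963 ≈ 1559.89.
Rounding up, n = 1560.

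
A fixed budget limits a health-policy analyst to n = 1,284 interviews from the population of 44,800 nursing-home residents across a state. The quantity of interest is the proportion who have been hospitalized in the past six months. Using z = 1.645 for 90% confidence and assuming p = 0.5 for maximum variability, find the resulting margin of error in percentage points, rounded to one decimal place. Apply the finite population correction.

Finite-population factor: (N−n)/(N−1) = (44800−1284)/(44800−1) = 0.9714.
SE(p̂) = √[p(1−p)/n · (N−n)/(N−1)] = √[0.2500/1284 × 0.9714] = 0.01375.
E = z × SE = 1.645 × 0.01375 = 0.02262 ≈ 2.3 percentage points.

2.3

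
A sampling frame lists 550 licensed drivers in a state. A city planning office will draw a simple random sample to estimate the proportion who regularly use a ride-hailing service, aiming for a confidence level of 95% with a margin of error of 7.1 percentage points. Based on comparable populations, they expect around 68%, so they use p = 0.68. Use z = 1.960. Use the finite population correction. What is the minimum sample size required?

Unadjusted: n₀ = 1.960² × 0.68 × 0.32 / 0.071² ≈ 165.83, so n₀ = 166.
Finite population correction with N = 550: n = n₀ / (1 + (n₀−1)/N) = 166 / (1 + 165/550) = 166 / 1.3000 ≈ 127.69.
Rounding up, n = 128.

128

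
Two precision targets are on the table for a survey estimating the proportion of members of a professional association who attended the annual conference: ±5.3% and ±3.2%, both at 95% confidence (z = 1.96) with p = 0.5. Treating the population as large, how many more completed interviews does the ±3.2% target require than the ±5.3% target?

At ±5.3%: n = 1.96² × 0.2500 / 0.053² ≈ 341.90 → 342.
At ±3.2%: n = 1.96² × 0.2500 / 0.032² ≈ 937.89 → 938.
Additional respondents: 938 − 342 = 596.

596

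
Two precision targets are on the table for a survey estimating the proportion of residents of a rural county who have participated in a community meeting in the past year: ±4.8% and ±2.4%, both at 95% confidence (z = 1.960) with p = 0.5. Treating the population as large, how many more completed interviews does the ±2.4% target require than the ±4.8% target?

1251

At ±4.8%: n = 1.960² × 0.2500 / 0.048² ≈ 416.84 → 417.
At ±2.4%: n = 1.960² × 0.2500 / 0.024² ≈ 1667.36 → 1668.
Additional respondents: 1668 − 417 = 1251.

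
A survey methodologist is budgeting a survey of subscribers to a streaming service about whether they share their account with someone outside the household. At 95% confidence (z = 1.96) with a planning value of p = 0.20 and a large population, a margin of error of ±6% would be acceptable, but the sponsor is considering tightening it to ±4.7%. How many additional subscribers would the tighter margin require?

At ±6%: n = 1.96² × 0.1600 / 0.060² ≈ 170.74 → 171.
At ±4.7%: n = 1.96² × 0.1600 / 0.047² ≈ 278.25 → 279.
Additional respondents: 279 − 171 = 108.

108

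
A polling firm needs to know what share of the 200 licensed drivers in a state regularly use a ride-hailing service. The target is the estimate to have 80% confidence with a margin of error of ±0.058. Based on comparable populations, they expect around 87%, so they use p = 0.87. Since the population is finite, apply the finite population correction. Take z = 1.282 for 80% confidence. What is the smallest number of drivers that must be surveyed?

44

Unadjusted: n₀ = 1.282² × 0.87 × 0.13 / 0.058² ≈ 55.26, so n₀ = 56.
Finite population correction with N = 200: n = n₀ / (1 + (n₀−1)/N) = 56 / (1 + 55/200) = 56 / 1.2750 ≈ 43.92.
Rounding up, n = 44.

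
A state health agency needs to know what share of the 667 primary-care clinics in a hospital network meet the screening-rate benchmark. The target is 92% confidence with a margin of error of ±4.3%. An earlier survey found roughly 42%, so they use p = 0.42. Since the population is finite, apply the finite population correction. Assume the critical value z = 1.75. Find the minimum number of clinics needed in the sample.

Unadjusted: n₀ = 1.75² × 0.42 × 0.58 / 0.043² ≈ 403.47, so n₀ = 404.
Finite population correction with N = 667: n = n₀ / (1 + (n₀−1)/N) = 404 / (1 + 403/667) = 404 / 1.6042 ≈ 251.84.
Rounding up, n = 252.

252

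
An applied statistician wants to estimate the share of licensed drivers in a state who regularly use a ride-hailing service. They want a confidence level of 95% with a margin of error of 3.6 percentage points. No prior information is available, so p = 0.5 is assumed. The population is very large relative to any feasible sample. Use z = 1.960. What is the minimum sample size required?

742

With p = 0.5, p(1−p) = 0.25.
n = z²·p(1−p)/E² = 1.960² × 0.2500 / 0.036² = 3.8416 × 0.2500 / 0.001296 ≈ 741.05.
Rounding up gives n = 742.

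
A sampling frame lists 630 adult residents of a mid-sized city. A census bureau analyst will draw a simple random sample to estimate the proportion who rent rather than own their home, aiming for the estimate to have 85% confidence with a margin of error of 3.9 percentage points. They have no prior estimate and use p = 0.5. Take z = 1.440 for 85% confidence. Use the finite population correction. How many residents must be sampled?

Unadjusted: n₀ = 1.440² × 0.50 × 0.50 / 0.039² ≈ 340.83, so n₀ = 341.
Finite population correction with N = 630: n = n₀ / (1 + (n₀−1)/N) = 341 / (1 + 340/630) = 341 / 1.5397 ≈ 221.47.
Rounding up, n = 222.

222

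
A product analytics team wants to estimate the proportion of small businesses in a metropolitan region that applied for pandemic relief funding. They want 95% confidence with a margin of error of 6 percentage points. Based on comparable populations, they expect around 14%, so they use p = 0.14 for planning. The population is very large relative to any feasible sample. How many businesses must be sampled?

For 95% confidence, z = 1.96.
With p = 0.14, p(1−p) = 0.1204.
n = z²·p(1−p)/E² = 1.96² × 0.1204 / 0.060² = 3.8416 × 0.1204 / 0.003600 ≈ 128.48.
Rounding up gives n = 129.

129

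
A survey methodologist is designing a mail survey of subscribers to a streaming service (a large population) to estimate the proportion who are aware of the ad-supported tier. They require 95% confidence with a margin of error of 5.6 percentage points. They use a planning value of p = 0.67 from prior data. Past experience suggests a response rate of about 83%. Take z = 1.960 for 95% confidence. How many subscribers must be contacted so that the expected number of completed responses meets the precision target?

Completed interviews needed: n₀ = 1.960² × 0.2211 / 0.056² ≈ 270.85 → 271.
At an 83% response rate, contacts needed = 271 / 0.83 ≈ 326.51 → 327.

327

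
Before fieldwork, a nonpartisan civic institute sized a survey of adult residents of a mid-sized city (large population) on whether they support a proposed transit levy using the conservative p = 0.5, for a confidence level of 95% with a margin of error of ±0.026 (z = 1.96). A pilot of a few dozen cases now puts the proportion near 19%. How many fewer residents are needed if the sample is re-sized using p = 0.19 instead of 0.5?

546

Conservative (p = 0.5): n = 1.96² × 0.25 / 0.026² ≈ 1420.71 → 1421.
Using p = 0.19: p(1−p) = 0.1539, so n = 1.96² × 0.1539 / 0.026² ≈ 874.59 → 875.
Reduction: 1421 − 875 = 546.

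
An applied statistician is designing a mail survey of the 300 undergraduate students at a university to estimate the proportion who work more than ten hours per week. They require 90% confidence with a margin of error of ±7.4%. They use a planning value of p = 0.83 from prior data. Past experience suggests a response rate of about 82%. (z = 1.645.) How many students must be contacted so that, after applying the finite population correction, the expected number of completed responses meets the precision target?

70

Completed interviews needed (unadjusted): n₀ = 1.645² × 0.1411 / 0.074² ≈ 69.73 → 70.
FPC for N = 300: n = 70 / (1 + 69/300) = 70 / 1.2300 ≈ 56.91 → 57.
At an 82% response rate, contacts needed = 57 / 0.82 ≈ 69.51 → 70.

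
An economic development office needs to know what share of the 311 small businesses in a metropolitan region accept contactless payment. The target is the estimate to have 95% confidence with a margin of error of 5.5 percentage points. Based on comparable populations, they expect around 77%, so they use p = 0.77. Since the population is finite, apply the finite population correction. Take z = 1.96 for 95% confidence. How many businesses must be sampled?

131

Unadjusted: n₀ = 1.96² × 0.77 × 0.23 / 0.055² ≈ 224.91, so n₀ = 225.
Finite population correction with N = 311: n = n₀ / (1 + (n₀−1)/N) = 225 / (1 + 224/311) = 225 / 1.7203 ≈ 130.79.
Rounding up, n = 131.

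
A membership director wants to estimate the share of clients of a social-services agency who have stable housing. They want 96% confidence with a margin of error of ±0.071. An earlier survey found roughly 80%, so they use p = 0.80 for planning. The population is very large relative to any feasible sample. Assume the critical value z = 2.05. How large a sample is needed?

With p = 0.80, p(1−p) = 0.1600.
n = z²·p(1−p)/E² = 2.05² × 0.1600 / 0.071² = 4.2025 × 0.1600 / 0.005041 ≈ 133.39.
Rounding up gives n = 134.

134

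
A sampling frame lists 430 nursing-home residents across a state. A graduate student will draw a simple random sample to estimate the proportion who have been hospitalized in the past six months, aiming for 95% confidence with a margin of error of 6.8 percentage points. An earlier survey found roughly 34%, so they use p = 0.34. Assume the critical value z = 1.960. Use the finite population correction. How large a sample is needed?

131

Unadjusted: n₀ = 1.960² × 0.34 × 0.66 / 0.068² ≈ 186.43, so n₀ = 187.
Finite population correction with N = 430: n = n₀ / (1 + (n₀−1)/N) = 187 / (1 + 186/430) = 187 / 1.4326 ≈ 130.54.
Rounding up, n = 131.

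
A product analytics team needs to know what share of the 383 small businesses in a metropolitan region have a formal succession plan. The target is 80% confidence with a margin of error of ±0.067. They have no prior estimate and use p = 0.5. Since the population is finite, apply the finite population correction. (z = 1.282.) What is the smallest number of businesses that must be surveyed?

75

Unadjusted: n₀ = 1.282² × 0.50 × 0.50 / 0.067² ≈ 91.53, so n₀ = 92.
Finite population correction with N = 383: n = n₀ / (1 + (n₀−1)/N) = 92 / (1 + 91/383) = 92 / 1.2376 ≈ 74.34.
Rounding up, n = 75.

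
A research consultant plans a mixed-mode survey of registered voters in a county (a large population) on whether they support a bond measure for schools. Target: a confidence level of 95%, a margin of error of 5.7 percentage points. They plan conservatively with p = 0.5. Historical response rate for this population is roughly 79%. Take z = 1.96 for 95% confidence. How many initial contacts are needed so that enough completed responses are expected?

375

Completed interviews needed: n₀ = 1.96² × 0.2500 / 0.057² ≈ 295.60 → 296.
At a 79% response rate, contacts needed = 296 / 0.79 ≈ 374.68 → 375.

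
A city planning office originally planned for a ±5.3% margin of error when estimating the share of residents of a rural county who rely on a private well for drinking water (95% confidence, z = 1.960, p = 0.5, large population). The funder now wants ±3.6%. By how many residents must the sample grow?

At ±5.3%: n = 1.960² × 0.2500 / 0.053² ≈ 341.90 → 342.
At ±3.6%: n = 1.960² × 0.2500 / 0.036² ≈ 741.05 → 742.
Additional respondents: 742 − 342 = 400.

400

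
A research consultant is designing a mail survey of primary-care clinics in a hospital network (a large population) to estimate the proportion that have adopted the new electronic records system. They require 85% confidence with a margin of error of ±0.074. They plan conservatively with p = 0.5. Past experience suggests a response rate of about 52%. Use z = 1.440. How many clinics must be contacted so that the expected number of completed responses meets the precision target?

183

Completed interviews needed: n₀ = 1.440² × 0.2500 / 0.074² ≈ 94.67 → 95.
At a 52% response rate, contacts needed = 95 / 0.52 ≈ 182.69 → 183.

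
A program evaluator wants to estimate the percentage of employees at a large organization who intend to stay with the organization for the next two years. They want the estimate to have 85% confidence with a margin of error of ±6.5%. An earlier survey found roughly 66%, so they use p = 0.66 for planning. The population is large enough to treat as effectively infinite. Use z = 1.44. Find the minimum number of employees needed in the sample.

111

With p = 0.66, p(1−p) = 0.2244.
n = z²·p(1−p)/E² = 1.44² × 0.2244 / 0.065² = 2.0736 × 0.2244 / 0.004225 ≈ 110.13.
Rounding up gives n = 111.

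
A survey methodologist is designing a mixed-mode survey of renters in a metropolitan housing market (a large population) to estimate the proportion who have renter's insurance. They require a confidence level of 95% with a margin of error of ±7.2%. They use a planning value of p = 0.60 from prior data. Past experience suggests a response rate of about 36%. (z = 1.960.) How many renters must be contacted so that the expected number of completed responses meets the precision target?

Completed interviews needed: n₀ = 1.960² × 0.2400 / 0.072² ≈ 177.85 → 178.
At a 36% response rate, contacts needed = 178 / 0.36 ≈ 494.44 → 495.

495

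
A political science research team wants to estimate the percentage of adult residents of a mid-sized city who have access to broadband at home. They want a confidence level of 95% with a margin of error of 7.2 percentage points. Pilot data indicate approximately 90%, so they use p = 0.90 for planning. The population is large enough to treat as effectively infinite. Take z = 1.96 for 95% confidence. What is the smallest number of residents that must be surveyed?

With p = 0.90, p(1−p) = 0.0900.
n = z²·p(1−p)/E² = 1.96² × 0.0900 / 0.072² = 3.8416 × 0.0900 / 0.005184 ≈ 66.69.
Rounding up gives n = 67.

67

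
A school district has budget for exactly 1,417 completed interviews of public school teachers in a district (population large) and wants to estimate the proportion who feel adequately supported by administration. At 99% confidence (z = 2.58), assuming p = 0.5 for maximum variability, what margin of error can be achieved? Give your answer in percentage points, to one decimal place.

3.4

SE(p̂) = √[p(1−p)/n] = √[0.2500/1417] = 0.01328.
E = z × SE = 2.58 × 0.01328 = 0.03427, or 3.4 percentage points.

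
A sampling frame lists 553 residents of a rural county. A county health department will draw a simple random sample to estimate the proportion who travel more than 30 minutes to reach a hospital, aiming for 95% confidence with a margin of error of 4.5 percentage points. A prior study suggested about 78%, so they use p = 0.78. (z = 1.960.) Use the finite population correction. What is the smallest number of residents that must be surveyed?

Unadjusted: n₀ = 1.960² × 0.78 × 0.22 / 0.045² ≈ 325.54, so n₀ = 326.
Finite population correction with N = 553: n = n₀ / (1 + (n₀−1)/N) = 326 / (1 + 325/553) = 326 / 1.5877 ≈ 205.33.
Rounding up, n = 206.

206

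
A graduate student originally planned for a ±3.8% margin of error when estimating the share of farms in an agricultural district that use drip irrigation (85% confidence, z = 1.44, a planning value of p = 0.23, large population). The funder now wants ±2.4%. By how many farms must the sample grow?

At ±3.8%: n = 1.44² × 0.1771 / 0.038² ≈ 254.32 → 255.
At ±2.4%: n = 1.44² × 0.1771 / 0.024² ≈ 637.56 → 638.
Additional respondents: 638 − 255 = 383.

383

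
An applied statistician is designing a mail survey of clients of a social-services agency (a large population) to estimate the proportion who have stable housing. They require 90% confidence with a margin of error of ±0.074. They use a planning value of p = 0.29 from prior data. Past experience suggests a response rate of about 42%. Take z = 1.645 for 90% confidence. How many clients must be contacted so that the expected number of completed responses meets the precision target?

243

Completed interviews needed: n₀ = 1.645² × 0.2059 / 0.074² ≈ 101.75 → 102.
At a 42% response rate, contacts needed = 102 / 0.42 ≈ 242.86 → 243.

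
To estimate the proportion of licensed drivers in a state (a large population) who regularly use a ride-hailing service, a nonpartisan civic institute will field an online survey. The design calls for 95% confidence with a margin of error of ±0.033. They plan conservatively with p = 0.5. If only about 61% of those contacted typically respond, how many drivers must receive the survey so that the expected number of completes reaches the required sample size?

1446

For 95% confidence, z = 1.960.
Completed interviews needed: n₀ = 1.960² × 0.2500 / 0.033² ≈ 881.91 → 882.
At a 61% response rate, contacts needed = 882 / 0.61 ≈ 1445.90 → 1446.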